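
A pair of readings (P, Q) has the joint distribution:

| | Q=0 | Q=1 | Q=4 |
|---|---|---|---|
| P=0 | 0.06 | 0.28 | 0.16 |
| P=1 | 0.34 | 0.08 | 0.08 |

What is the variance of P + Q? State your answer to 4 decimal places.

E[P] = 0.5,  E[Q] = 1.32,  E[PQ] = 0.4
var(P) = 0.5 − (0.5)² = 0.25;  var(Q) = 4.2 − (1.32)² = 2.4576
cov(P,Q) = 0.4 − (0.5)(1.32) = -0.26
var(P + Q) = (1)²·0.25 + (1)²·2.4576 + 2·(1)·(1)·-0.26 = 2.1876

2.1876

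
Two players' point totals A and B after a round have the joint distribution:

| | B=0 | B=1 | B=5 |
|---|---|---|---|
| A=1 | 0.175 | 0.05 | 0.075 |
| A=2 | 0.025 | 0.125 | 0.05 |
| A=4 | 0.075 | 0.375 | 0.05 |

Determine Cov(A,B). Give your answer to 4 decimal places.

-0.1725

E[A] = 2.7,  E[B] = 1.425
E[AB] = 3.675
Cov(A,B) = E[AB] − E[A]E[B] = 3.675 − (2.7)(1.425) = -0.1725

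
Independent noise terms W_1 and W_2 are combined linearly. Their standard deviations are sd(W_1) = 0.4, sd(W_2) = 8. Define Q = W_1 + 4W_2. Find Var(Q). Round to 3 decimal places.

Var(W_1) = 0.16, Var(W_2) = 64
By independence, Var(Q) = (1)²Var(W_1) + (4)²Var(W_2)
= (1)²·0.16 + (4)²·64 = 1024.16

1024.160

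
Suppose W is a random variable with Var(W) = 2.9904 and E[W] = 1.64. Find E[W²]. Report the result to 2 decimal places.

5.68

E[W²] = Var(W) + (E[W])² = 2.9904 + (1.64)² = 5.68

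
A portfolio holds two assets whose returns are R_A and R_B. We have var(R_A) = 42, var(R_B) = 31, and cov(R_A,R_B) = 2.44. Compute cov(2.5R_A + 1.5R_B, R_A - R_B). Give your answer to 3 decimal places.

56.060

cov(2.5R_A + 1.5R_B, R_A - R_B) = (2.5)(1)var(R_A) + (1.5)(-1)var(R_B) + [(2.5)(-1) + (1.5)(1)]cov(R_A,R_B)
= 2.5·42 + -1.5·31 + -1·2.44 = 56.06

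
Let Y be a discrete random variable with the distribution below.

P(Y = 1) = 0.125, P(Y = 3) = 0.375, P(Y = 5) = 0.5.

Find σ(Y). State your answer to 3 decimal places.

1.392

E[Y] = (1)(0.125) + (3)(0.375) + (5)(0.5) = 3.75
E[Y²] = (1)²(0.125) + (3)²(0.375) + (5)²(0.5) = 16
Var(Y) = E[Y²] − (E[Y])² = 16 − (3.75)² = 1.9375
σ(Y) = √1.9375 ≈ 1.392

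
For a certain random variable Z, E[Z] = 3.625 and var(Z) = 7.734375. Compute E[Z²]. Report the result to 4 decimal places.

E[Z²] = var(Z) + (E[Z])² = 7.734375 + (3.625)² = 20.875

20.8750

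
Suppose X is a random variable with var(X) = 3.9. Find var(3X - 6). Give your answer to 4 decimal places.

35.1000

var(3X - 6) = (3)²·var(X) = 9·3.9 = 35.1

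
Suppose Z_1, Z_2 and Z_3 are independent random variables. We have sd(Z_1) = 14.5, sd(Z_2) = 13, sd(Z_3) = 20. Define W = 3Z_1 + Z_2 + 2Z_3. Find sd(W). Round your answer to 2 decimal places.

Var(Z_1) = 210.25, Var(Z_2) = 169, Var(Z_3) = 400
By independence, Var(W) = (3)²Var(Z_1) + (1)²Var(Z_2) + (2)²Var(Z_3)
= (3)²·210.25 + (1)²·169 + (2)²·400 = 3661.25
sd(W) = √3661.25 ≈ 60.51

60.51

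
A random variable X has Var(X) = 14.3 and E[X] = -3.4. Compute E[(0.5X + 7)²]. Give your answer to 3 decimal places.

31.665

E[0.5X + 7] = 0.5·-3.4 + 7 = 5.3
Var(0.5X + 7) = (0.5)²·14.3 = 3.575
E[(0.5X + 7)²] = Var((0.5X + 7)) + (E[(0.5X + 7)])² = 3.575 + (5.3)² = 31.665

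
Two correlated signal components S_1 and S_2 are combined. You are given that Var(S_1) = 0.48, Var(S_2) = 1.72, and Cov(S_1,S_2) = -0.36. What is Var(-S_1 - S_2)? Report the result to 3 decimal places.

1.480

Var(-S_1 - S_2) = (-1)²·Var(S_1) + (-1)²·Var(S_2) + 2·(-1)·(-1)·Cov(S_1,S_2)
= 1·0.48 + 1·1.72 + 2·-0.36 = 1.48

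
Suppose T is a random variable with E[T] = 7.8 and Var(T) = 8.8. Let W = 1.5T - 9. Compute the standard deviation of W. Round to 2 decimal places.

Var(1.5T - 9) = (1.5)²·8.8 = 19.8
SD(W) = √19.8 ≈ 4.45

4.45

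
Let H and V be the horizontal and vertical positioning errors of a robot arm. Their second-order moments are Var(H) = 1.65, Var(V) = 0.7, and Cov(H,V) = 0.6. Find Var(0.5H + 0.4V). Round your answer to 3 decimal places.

0.765

Var(0.5H + 0.4V) = (0.5)²·Var(H) + (0.4)²·Var(V) + 2·(0.5)·(0.4)·Cov(H,V)
= 0.25·1.65 + 0.16·0.7 + 0.4·0.6 = 0.7645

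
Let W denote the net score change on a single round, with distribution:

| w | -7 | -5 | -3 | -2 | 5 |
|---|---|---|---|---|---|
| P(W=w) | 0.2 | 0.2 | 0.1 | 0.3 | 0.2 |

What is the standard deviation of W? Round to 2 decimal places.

4.08

E[W] = (-7)(0.2) + (-5)(0.2) + (-3)(0.1) + (-2)(0.3) + (5)(0.2) = -2.3
E[W²] = (-7)²(0.2) + (-5)²(0.2) + (-3)²(0.1) + (-2)²(0.3) + (5)²(0.2) = 21.9
Var(W) = E[W²] − (E[W])² = 21.9 − (-2.3)² = 16.61
sd(W) = √16.61 ≈ 4.08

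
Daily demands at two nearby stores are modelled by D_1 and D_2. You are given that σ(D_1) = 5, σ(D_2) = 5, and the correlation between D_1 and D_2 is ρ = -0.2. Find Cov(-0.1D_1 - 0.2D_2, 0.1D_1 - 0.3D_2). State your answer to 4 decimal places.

Var(D_1) = (5)² = 25;  Var(D_2) = (5)² = 25
Cov(D_1,D_2) = ρ·σ(D_1)·σ(D_2) = -0.2·5·5 = -5
Cov(-0.1D_1 - 0.2D_2, 0.1D_1 - 0.3D_2) = (-0.1)(0.1)Var(D_1) + (-0.2)(-0.3)Var(D_2) + [(-0.1)(-0.3) + (-0.2)(0.1)]Cov(D_1,D_2)
= -0.01·25 + 0.06·25 + 0.01·-5 = 1.2

1.2000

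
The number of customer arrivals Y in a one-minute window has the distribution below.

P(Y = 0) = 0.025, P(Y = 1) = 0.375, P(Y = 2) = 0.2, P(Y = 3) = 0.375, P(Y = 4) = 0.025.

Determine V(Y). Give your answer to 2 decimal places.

E[Y] = (0)(0.025) + (1)(0.375) + (2)(0.2) + (3)(0.375) + (4)(0.025) = 2
E[Y²] = (0)²(0.025) + (1)²(0.375) + (2)²(0.2) + (3)²(0.375) + (4)²(0.025) = 4.95
V(Y) = E[Y²] − (E[Y])² = 4.95 − (2)² = 0.95

0.95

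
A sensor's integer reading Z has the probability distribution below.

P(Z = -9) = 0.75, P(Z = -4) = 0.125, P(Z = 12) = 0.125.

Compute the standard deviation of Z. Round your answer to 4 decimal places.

6.9056

E[Z] = (-9)(0.75) + (-4)(0.125) + (12)(0.125) = -5.75
E[Z²] = (-9)²(0.75) + (-4)²(0.125) + (12)²(0.125) = 80.75
Var(Z) = E[Z²] − (E[Z])² = 80.75 − (-5.75)² = 47.6875
sd(Z) = √47.6875 ≈ 6.9056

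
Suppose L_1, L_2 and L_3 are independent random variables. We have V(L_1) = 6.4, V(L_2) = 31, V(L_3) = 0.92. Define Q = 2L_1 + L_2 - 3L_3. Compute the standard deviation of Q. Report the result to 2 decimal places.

By independence, V(Q) = (2)²V(L_1) + (1)²V(L_2) + (-3)²V(L_3)
= (2)²·6.4 + (1)²·31 + (-3)²·0.92 = 64.88
sd(Q) = √64.88 ≈ 8.05

8.05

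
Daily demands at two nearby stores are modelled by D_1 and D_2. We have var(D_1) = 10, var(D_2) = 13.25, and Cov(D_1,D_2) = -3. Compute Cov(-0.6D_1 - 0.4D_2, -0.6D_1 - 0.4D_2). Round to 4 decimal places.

Cov(-0.6D_1 - 0.4D_2, -0.6D_1 - 0.4D_2) = (-0.6)(-0.6)var(D_1) + (-0.4)(-0.4)var(D_2) + [(-0.6)(-0.4) + (-0.4)(-0.6)]Cov(D_1,D_2)
= 0.36·10 + 0.16·13.25 + 0.48·-3 = 4.28

4.2800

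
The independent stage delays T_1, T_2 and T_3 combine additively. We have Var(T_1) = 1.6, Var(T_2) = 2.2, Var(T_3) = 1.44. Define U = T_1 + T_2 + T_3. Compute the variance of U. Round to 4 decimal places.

By independence, Var(U) = (1)²Var(T_1) + (1)²Var(T_2) + (1)²Var(T_3)
= (1)²·1.6 + (1)²·2.2 + (1)²·1.44 = 5.24

5.2400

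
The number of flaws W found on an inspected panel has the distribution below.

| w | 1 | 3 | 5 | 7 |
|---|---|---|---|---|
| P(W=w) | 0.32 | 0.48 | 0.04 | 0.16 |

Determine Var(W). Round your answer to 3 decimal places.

E[W] = (1)(0.32) + (3)(0.48) + (5)(0.04) + (7)(0.16) = 3.08
E[W²] = (1)²(0.32) + (3)²(0.48) + (5)²(0.04) + (7)²(0.16) = 13.48
Var(W) = E[W²] − (E[W])² = 13.48 − (3.08)² = 3.9936

3.994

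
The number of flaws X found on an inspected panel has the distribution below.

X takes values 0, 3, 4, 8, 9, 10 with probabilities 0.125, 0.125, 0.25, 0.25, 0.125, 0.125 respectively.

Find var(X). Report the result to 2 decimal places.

E[X] = (0)(0.125) + (3)(0.125) + (4)(0.25) + (8)(0.25) + (9)(0.125) + (10)(0.125) = 5.75
E[X²] = (0)²(0.125) + (3)²(0.125) + (4)²(0.25) + (8)²(0.25) + (9)²(0.125) + (10)²(0.125) = 43.75
var(X) = E[X²] − (E[X])² = 43.75 − (5.75)² = 10.6875

10.69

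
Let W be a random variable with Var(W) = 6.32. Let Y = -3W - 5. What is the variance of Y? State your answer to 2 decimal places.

Var(-3W - 5) = (-3)²·Var(W) = 9·6.32 = 56.88

56.88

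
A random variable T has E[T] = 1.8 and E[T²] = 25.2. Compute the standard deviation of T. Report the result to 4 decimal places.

4.6861

var(T) = 25.2 − (1.8)² = 21.96
SD(T) = √21.96 ≈ 4.6861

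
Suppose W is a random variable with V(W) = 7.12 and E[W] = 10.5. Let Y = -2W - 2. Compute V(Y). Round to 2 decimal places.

V(-2W - 2) = (-2)²·V(W) = 4·7.12 = 28.48

28.48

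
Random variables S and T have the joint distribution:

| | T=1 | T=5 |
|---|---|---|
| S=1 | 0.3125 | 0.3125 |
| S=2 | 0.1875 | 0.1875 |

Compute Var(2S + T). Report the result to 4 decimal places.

E[S] = 1.375,  E[T] = 3,  E[ST] = 4.125
Var(S) = 2.125 − (1.375)² = 0.234375;  Var(T) = 13 − (3)² = 4
Cov(S,T) = 4.125 − (1.375)(3) = 0
Var(2S + T) = (2)²·0.234375 + (1)²·4 + 2·(2)·(1)·0 = 4.9375

4.9375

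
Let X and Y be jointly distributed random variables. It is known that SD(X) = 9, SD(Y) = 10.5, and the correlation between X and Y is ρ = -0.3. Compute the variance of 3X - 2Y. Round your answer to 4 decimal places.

1510.2000

V(X) = (9)² = 81;  V(Y) = (10.5)² = 110.25
Cov(X,Y) = ρ·SD(X)·SD(Y) = -0.3·9·10.5 = -28.35
V(3X - 2Y) = (3)²·V(X) + (-2)²·V(Y) + 2·(3)·(-2)·Cov(X,Y)
= 9·81 + 4·110.25 + -12·-28.35 = 1510.2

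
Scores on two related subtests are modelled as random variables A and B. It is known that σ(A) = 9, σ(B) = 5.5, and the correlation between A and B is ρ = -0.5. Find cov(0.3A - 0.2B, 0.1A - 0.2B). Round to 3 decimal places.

var(A) = (9)² = 81;  var(B) = (5.5)² = 30.25
cov(A,B) = ρ·σ(A)·σ(B) = -0.5·9·5.5 = -24.75
cov(0.3A - 0.2B, 0.1A - 0.2B) = (0.3)(0.1)var(A) + (-0.2)(-0.2)var(B) + [(0.3)(-0.2) + (-0.2)(0.1)]cov(A,B)
= 0.03·81 + 0.04·30.25 + -0.08·-24.75 = 5.62

5.620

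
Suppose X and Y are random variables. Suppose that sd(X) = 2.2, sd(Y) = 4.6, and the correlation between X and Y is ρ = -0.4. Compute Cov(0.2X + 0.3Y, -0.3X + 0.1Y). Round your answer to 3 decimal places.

Var(X) = (2.2)² = 4.84;  Var(Y) = (4.6)² = 21.16
Cov(X,Y) = ρ·sd(X)·sd(Y) = -0.4·2.2·4.6 = -4.048
Cov(0.2X + 0.3Y, -0.3X + 0.1Y) = (0.2)(-0.3)Var(X) + (0.3)(0.1)Var(Y) + [(0.2)(0.1) + (0.3)(-0.3)]Cov(X,Y)
= -0.06·4.84 + 0.03·21.16 + -0.07·-4.048 = 0.62776

0.628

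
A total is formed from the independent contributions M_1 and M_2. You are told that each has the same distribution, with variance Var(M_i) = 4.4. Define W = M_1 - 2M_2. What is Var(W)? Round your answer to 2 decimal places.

22.00

By independence, Var(W) = (1)²Var(M_1) + (-2)²Var(M_2)
= (1)²·4.4 + (-2)²·4.4 = 22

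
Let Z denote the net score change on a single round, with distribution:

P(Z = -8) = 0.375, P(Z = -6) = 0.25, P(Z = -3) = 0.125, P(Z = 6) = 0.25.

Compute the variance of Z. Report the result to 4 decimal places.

E[Z] = (-8)(0.375) + (-6)(0.25) + (-3)(0.125) + (6)(0.25) = -3.375
E[Z²] = (-8)²(0.375) + (-6)²(0.25) + (-3)²(0.125) + (6)²(0.25) = 43.125
Var(Z) = E[Z²] − (E[Z])² = 43.125 − (-3.375)² = 31.734375

31.7344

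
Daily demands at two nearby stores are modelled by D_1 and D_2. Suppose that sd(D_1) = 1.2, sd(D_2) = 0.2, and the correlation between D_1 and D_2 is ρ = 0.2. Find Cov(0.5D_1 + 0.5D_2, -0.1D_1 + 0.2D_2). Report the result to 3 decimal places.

Var(D_1) = (1.2)² = 1.44;  Var(D_2) = (0.2)² = 0.04
Cov(D_1,D_2) = ρ·sd(D_1)·sd(D_2) = 0.2·1.2·0.2 = 0.048
Cov(0.5D_1 + 0.5D_2, -0.1D_1 + 0.2D_2) = (0.5)(-0.1)Var(D_1) + (0.5)(0.2)Var(D_2) + [(0.5)(0.2) + (0.5)(-0.1)]Cov(D_1,D_2)
= -0.05·1.44 + 0.1·0.04 + 0.05·0.048 = -0.0656

-0.066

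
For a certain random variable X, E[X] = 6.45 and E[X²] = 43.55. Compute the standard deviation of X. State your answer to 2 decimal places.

1.40

var(X) = 43.55 − (6.45)² = 1.9475
SD(X) = √1.9475 ≈ 1.40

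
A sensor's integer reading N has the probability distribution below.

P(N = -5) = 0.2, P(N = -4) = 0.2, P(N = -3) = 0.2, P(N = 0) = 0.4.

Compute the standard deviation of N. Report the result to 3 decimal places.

2.059

E[N] = (-5)(0.2) + (-4)(0.2) + (-3)(0.2) + (0)(0.4) = -2.4
E[N²] = (-5)²(0.2) + (-4)²(0.2) + (-3)²(0.2) + (0)²(0.4) = 10
V(N) = E[N²] − (E[N])² = 10 − (-2.4)² = 4.24
SD(N) = √4.24 ≈ 2.059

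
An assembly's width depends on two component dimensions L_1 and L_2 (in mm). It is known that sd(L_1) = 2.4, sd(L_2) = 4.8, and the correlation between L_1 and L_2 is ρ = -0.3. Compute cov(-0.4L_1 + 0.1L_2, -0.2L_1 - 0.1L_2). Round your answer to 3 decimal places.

var(L_1) = (2.4)² = 5.76;  var(L_2) = (4.8)² = 23.04
cov(L_1,L_2) = ρ·sd(L_1)·sd(L_2) = -0.3·2.4·4.8 = -3.456
cov(-0.4L_1 + 0.1L_2, -0.2L_1 - 0.1L_2) = (-0.4)(-0.2)var(L_1) + (0.1)(-0.1)var(L_2) + [(-0.4)(-0.1) + (0.1)(-0.2)]cov(L_1,L_2)
= 0.08·5.76 + -0.01·23.04 + 0.02·-3.456 = 0.16128

0.161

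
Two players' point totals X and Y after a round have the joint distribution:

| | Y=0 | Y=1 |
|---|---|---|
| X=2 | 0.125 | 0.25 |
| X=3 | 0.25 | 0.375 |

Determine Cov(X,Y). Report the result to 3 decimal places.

-0.016

E[X] = 2.625,  E[Y] = 0.625
E[XY] = 1.625
Cov(X,Y) = E[XY] − E[X]E[Y] = 1.625 − (2.625)(0.625) = -0.015625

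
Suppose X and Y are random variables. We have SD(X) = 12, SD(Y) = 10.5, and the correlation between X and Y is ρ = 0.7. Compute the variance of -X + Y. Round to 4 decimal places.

77.8500

var(X) = (12)² = 144;  var(Y) = (10.5)² = 110.25
Cov(X,Y) = ρ·SD(X)·SD(Y) = 0.7·12·10.5 = 88.2
var(-X + Y) = (-1)²·var(X) + (1)²·var(Y) + 2·(-1)·(1)·Cov(X,Y)
= 1·144 + 1·110.25 + -2·88.2 = 77.85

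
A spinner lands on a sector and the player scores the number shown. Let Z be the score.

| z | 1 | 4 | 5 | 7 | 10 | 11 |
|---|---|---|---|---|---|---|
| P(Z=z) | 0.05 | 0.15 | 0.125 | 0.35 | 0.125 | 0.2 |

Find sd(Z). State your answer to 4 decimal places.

2.8186

E[Z] = (1)(0.05) + (4)(0.15) + (5)(0.125) + (7)(0.35) + (10)(0.125) + (11)(0.2) = 7.175
E[Z²] = (1)²(0.05) + (4)²(0.15) + (5)²(0.125) + (7)²(0.35) + (10)²(0.125) + (11)²(0.2) = 59.425
V(Z) = E[Z²] − (E[Z])² = 59.425 − (7.175)² = 7.944375
sd(Z) = √7.944375 ≈ 2.8186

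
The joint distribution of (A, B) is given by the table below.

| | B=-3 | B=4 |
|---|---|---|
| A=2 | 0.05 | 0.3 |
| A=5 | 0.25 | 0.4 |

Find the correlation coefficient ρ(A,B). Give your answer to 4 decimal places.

E[A] = 3.95,  E[B] = 1.9
E[AB] = 6.35
Cov(A,B) = E[AB] − E[A]E[B] = 6.35 − (3.95)(1.9) = -1.155
var(A) = 2.0475,  var(B) = 10.29
ρ = -1.155 / √(2.0475·10.29) ≈ -0.2516

-0.2516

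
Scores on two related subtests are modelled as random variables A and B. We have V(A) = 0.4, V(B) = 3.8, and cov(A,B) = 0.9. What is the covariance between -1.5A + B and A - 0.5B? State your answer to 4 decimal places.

cov(-1.5A + B, A - 0.5B) = (-1.5)(1)V(A) + (1)(-0.5)V(B) + [(-1.5)(-0.5) + (1)(1)]cov(A,B)
= -1.5·0.4 + -0.5·3.8 + 1.75·0.9 = -0.925

-0.9250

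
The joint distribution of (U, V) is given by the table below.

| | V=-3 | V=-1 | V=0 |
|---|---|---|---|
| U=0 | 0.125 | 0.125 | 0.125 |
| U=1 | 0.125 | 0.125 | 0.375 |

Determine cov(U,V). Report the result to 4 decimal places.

0.1250

E[U] = 0.625,  E[V] = -1
E[UV] = -0.5
cov(U,V) = E[UV] − E[U]E[V] = -0.5 − (0.625)(-1) = 0.125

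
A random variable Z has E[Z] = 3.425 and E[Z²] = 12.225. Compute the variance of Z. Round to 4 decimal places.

0.4944

V(Z) = 12.225 − (3.425)² = 0.494375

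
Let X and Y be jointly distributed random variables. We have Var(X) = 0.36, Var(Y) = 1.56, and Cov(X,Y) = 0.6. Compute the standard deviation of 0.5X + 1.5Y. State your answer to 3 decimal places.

2.121

Var(0.5X + 1.5Y) = (0.5)²·Var(X) + (1.5)²·Var(Y) + 2·(0.5)·(1.5)·Cov(X,Y)
= 0.25·0.36 + 2.25·1.56 + 1.5·0.6 = 4.5
SD(0.5X + 1.5Y) = √4.5 ≈ 2.121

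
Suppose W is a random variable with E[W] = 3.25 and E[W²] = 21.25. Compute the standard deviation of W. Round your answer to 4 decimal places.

3.2692

Var(W) = 21.25 − (3.25)² = 10.6875
sd(W) = √10.6875 ≈ 3.2692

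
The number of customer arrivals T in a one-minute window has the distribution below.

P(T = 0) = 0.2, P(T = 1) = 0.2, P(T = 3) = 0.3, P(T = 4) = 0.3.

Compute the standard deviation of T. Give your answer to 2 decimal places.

E[T] = (0)(0.2) + (1)(0.2) + (3)(0.3) + (4)(0.3) = 2.3
E[T²] = (0)²(0.2) + (1)²(0.2) + (3)²(0.3) + (4)²(0.3) = 7.7
Var(T) = E[T²] − (E[T])² = 7.7 − (2.3)² = 2.41
SD(T) = √2.41 ≈ 1.55

1.55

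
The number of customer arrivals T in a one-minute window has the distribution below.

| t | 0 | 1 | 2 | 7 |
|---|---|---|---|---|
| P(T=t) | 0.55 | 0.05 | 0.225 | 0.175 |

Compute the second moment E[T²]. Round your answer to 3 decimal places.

E[T²] = (0)²(0.55) + (1)²(0.05) + (2)²(0.225) + (7)²(0.175) = 9.525

9.525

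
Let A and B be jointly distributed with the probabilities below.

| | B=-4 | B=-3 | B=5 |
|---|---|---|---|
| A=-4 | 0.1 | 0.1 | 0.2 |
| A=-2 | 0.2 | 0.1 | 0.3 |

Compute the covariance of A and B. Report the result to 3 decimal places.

-0.040

E[A] = -2.8,  E[B] = 0.7
E[AB] = -2
Cov(A,B) = E[AB] − E[A]E[B] = -2 − (-2.8)(0.7) = -0.04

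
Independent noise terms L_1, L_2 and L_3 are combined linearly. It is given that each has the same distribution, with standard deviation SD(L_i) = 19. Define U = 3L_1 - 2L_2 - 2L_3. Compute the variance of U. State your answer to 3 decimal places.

Var(L_i) = (19)² = 361
By independence, Var(U) = (3)²Var(L_1) + (-2)²Var(L_2) + (-2)²Var(L_3)
= (3)²·361 + (-2)²·361 + (-2)²·361 = 6137

6137.000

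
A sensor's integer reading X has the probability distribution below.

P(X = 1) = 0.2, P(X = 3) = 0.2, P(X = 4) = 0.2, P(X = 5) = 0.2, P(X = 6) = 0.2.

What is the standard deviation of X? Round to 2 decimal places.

1.72

E[X] = (1)(0.2) + (3)(0.2) + (4)(0.2) + (5)(0.2) + (6)(0.2) = 3.8
E[X²] = (1)²(0.2) + (3)²(0.2) + (4)²(0.2) + (5)²(0.2) + (6)²(0.2) = 17.4
Var(X) = E[X²] − (E[X])² = 17.4 − (3.8)² = 2.96
SD(X) = √2.96 ≈ 1.72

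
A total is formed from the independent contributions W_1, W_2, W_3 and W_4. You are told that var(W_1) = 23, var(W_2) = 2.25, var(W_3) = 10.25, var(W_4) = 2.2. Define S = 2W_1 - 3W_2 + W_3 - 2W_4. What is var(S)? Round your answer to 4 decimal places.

131.3000

By independence, var(S) = (2)²var(W_1) + (-3)²var(W_2) + (1)²var(W_3) + (-2)²var(W_4)
= (2)²·23 + (-3)²·2.25 + (1)²·10.25 + (-2)²·2.2 = 131.3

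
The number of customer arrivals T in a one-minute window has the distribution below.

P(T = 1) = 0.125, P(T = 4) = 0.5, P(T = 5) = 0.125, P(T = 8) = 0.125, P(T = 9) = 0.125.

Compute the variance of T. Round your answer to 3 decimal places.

E[T] = (1)(0.125) + (4)(0.5) + (5)(0.125) + (8)(0.125) + (9)(0.125) = 4.875
E[T²] = (1)²(0.125) + (4)²(0.5) + (5)²(0.125) + (8)²(0.125) + (9)²(0.125) = 29.375
var(T) = E[T²] − (E[T])² = 29.375 − (4.875)² = 5.609375

5.609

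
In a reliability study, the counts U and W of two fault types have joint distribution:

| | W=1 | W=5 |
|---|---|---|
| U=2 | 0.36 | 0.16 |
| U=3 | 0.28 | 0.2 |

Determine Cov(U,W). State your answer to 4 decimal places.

0.1088

E[U] = 2.48,  E[W] = 2.44
E[UW] = 6.16
Cov(U,W) = E[UW] − E[U]E[W] = 6.16 − (2.48)(2.44) = 0.1088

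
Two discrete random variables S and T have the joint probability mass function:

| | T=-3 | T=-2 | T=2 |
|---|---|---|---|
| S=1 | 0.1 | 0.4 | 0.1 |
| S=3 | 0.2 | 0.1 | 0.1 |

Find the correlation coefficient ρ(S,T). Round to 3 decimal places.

E[S] = 1.8,  E[T] = -1.5
E[ST] = -2.7
Cov(S,T) = E[ST] − E[S]E[T] = -2.7 − (1.8)(-1.5) = 0
Var(S) = 0.96,  Var(T) = 3.25
ρ = 0 / √(0.96·3.25) ≈ 0.000

0.000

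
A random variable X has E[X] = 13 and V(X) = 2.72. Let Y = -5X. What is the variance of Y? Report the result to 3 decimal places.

V(-5X) = (-5)²·V(X) = 25·2.72 = 68

68.000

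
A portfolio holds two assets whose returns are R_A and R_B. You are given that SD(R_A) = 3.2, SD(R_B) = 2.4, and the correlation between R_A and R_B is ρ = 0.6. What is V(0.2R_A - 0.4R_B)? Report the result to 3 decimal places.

V(R_A) = (3.2)² = 10.24;  V(R_B) = (2.4)² = 5.76
cov(R_A,R_B) = ρ·SD(R_A)·SD(R_B) = 0.6·3.2·2.4 = 4.608
V(0.2R_A - 0.4R_B) = (0.2)²·V(R_A) + (-0.4)²·V(R_B) + 2·(0.2)·(-0.4)·cov(R_A,R_B)
= 0.04·10.24 + 0.16·5.76 + -0.16·4.608 = 0.59392

0.594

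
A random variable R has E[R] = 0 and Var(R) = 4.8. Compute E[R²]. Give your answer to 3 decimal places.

E[R²] = Var(R) + (E[R])² = 4.8 + (0)² = 4.8

4.800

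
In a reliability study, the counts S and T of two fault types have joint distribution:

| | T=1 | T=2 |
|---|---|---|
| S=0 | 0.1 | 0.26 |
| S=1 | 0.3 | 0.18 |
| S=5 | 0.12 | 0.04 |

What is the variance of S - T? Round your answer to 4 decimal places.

E[S] = 1.28,  E[T] = 1.48,  E[ST] = 1.66
V(S) = 4.48 − (1.28)² = 2.8416;  V(T) = 2.44 − (1.48)² = 0.2496
Cov(S,T) = 1.66 − (1.28)(1.48) = -0.2344
V(S - T) = (1)²·2.8416 + (-1)²·0.2496 + 2·(1)·(-1)·-0.2344 = 3.56

3.5600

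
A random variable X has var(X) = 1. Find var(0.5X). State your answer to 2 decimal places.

var(0.5X) = (0.5)²·var(X) = 0.25·1 = 0.25

0.25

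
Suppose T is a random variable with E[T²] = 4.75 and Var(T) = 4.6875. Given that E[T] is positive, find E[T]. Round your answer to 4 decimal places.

0.2500

(E[T])² = E[T²] − Var(T) = 4.75 − 4.6875 = 0.0625
E[T] = √0.0625 = 0.25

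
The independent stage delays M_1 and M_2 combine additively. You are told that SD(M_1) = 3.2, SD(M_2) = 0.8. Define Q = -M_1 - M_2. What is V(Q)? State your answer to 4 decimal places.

10.8800

V(M_1) = 10.24, V(M_2) = 0.64
By independence, V(Q) = (-1)²V(M_1) + (-1)²V(M_2)
= (-1)²·10.24 + (-1)²·0.64 = 10.88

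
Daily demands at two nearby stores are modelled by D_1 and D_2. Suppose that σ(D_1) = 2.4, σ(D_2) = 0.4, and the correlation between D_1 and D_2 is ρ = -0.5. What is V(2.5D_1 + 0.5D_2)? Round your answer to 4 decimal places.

34.8400

V(D_1) = (2.4)² = 5.76;  V(D_2) = (0.4)² = 0.16
cov(D_1,D_2) = ρ·σ(D_1)·σ(D_2) = -0.5·2.4·0.4 = -0.48
V(2.5D_1 + 0.5D_2) = (2.5)²·V(D_1) + (0.5)²·V(D_2) + 2·(2.5)·(0.5)·cov(D_1,D_2)
= 6.25·5.76 + 0.25·0.16 + 2.5·-0.48 = 34.84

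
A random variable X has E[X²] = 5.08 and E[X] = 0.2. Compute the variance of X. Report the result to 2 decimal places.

V(X) = 5.08 − (0.2)² = 5.04

5.04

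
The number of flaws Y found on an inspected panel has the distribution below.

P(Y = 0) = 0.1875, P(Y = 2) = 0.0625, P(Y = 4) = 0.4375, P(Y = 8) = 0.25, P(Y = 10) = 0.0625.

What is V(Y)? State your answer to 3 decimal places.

9.250

E[Y] = (0)(0.1875) + (2)(0.0625) + (4)(0.4375) + (8)(0.25) + (10)(0.0625) = 4.5
E[Y²] = (0)²(0.1875) + (2)²(0.0625) + (4)²(0.4375) + (8)²(0.25) + (10)²(0.0625) = 29.5
V(Y) = E[Y²] − (E[Y])² = 29.5 − (4.5)² = 9.25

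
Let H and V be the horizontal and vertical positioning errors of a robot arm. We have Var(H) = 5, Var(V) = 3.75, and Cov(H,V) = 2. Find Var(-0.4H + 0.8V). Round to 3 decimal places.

1.920

Var(-0.4H + 0.8V) = (-0.4)²·Var(H) + (0.8)²·Var(V) + 2·(-0.4)·(0.8)·Cov(H,V)
= 0.16·5 + 0.64·3.75 + -0.64·2 = 1.92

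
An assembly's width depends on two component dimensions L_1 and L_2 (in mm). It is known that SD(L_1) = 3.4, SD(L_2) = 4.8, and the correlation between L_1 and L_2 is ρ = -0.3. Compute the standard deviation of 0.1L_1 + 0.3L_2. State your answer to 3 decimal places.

Var(L_1) = (3.4)² = 11.56;  Var(L_2) = (4.8)² = 23.04
Cov(L_1,L_2) = ρ·SD(L_1)·SD(L_2) = -0.3·3.4·4.8 = -4.896
Var(0.1L_1 + 0.3L_2) = (0.1)²·Var(L_1) + (0.3)²·Var(L_2) + 2·(0.1)·(0.3)·Cov(L_1,L_2)
= 0.01·11.56 + 0.09·23.04 + 0.06·-4.896 = 1.89544
SD(0.1L_1 + 0.3L_2) = √1.89544 ≈ 1.377

1.377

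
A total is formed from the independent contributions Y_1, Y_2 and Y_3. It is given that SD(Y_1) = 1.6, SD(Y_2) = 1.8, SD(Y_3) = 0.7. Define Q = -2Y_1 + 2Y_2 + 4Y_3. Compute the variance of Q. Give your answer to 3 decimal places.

var(Y_1) = 2.56, var(Y_2) = 3.24, var(Y_3) = 0.49
By independence, var(Q) = (-2)²var(Y_1) + (2)²var(Y_2) + (4)²var(Y_3)
= (-2)²·2.56 + (2)²·3.24 + (4)²·0.49 = 31.04

31.040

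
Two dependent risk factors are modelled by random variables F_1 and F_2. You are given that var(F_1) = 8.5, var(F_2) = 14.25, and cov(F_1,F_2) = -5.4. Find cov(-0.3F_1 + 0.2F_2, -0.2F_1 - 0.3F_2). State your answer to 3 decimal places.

cov(-0.3F_1 + 0.2F_2, -0.2F_1 - 0.3F_2) = (-0.3)(-0.2)var(F_1) + (0.2)(-0.3)var(F_2) + [(-0.3)(-0.3) + (0.2)(-0.2)]cov(F_1,F_2)
= 0.06·8.5 + -0.06·14.25 + 0.05·-5.4 = -0.615

-0.615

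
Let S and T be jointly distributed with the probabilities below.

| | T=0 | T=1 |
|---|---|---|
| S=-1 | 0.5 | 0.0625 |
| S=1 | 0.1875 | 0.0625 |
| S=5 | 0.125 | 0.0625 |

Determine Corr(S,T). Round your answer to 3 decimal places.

E[S] = 0.625,  E[T] = 0.1875
E[ST] = 0.3125
Cov(S,T) = E[ST] − E[S]E[T] = 0.3125 − (0.625)(0.1875) = 0.1953125
Var(S) = 5.109375,  Var(T) = 0.15234375
ρ = 0.1953125 / √(5.109375·0.15234375) ≈ 0.221

0.221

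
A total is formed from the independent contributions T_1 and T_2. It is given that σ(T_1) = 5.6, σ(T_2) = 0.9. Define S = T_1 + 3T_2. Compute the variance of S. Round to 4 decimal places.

V(T_1) = 31.36, V(T_2) = 0.81
By independence, V(S) = (1)²V(T_1) + (3)²V(T_2)
= (1)²·31.36 + (3)²·0.81 = 38.65

38.6500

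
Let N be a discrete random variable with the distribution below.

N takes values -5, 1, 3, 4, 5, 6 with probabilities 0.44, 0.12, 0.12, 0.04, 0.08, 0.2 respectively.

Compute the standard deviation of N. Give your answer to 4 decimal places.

E[N] = (-5)(0.44) + (1)(0.12) + (3)(0.12) + (4)(0.04) + (5)(0.08) + (6)(0.2) = 0.04
E[N²] = (-5)²(0.44) + (1)²(0.12) + (3)²(0.12) + (4)²(0.04) + (5)²(0.08) + (6)²(0.2) = 22.04
Var(N) = E[N²] − (E[N])² = 22.04 − (0.04)² = 22.0384
σ(N) = √22.0384 ≈ 4.6945

4.6945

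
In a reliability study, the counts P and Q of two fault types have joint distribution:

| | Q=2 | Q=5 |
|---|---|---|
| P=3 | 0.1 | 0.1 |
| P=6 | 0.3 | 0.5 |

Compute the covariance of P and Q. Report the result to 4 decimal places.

E[P] = 5.4,  E[Q] = 3.8
E[PQ] = 20.7
Cov(P,Q) = E[PQ] − E[P]E[Q] = 20.7 − (5.4)(3.8) = 0.18

0.1800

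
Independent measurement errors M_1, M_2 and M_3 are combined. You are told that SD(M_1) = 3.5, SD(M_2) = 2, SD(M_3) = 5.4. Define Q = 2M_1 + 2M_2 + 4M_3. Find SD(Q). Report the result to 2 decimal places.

var(M_1) = 12.25, var(M_2) = 4, var(M_3) = 29.16
By independence, var(Q) = (2)²var(M_1) + (2)²var(M_2) + (4)²var(M_3)
= (2)²·12.25 + (2)²·4 + (4)²·29.16 = 531.56
SD(Q) = √531.56 ≈ 23.06

23.06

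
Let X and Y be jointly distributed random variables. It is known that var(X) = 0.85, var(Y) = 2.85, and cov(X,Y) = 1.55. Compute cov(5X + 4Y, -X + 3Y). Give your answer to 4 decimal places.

cov(5X + 4Y, -X + 3Y) = (5)(-1)var(X) + (4)(3)var(Y) + [(5)(3) + (4)(-1)]cov(X,Y)
= -5·0.85 + 12·2.85 + 11·1.55 = 47

47.0000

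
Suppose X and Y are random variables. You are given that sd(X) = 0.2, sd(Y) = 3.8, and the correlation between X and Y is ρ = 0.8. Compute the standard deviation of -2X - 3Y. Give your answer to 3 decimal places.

V(X) = (0.2)² = 0.04;  V(Y) = (3.8)² = 14.44
Cov(X,Y) = ρ·sd(X)·sd(Y) = 0.8·0.2·3.8 = 0.608
V(-2X - 3Y) = (-2)²·V(X) + (-3)²·V(Y) + 2·(-2)·(-3)·Cov(X,Y)
= 4·0.04 + 9·14.44 + 12·0.608 = 137.416
sd(-2X - 3Y) = √137.416 ≈ 11.722

11.722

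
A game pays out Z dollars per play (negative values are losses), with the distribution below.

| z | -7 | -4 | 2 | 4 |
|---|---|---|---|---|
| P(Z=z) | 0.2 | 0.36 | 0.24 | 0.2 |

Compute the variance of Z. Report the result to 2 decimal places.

E[Z] = (-7)(0.2) + (-4)(0.36) + (2)(0.24) + (4)(0.2) = -1.56
E[Z²] = (-7)²(0.2) + (-4)²(0.36) + (2)²(0.24) + (4)²(0.2) = 19.72
var(Z) = E[Z²] − (E[Z])² = 19.72 − (-1.56)² = 17.2864

17.29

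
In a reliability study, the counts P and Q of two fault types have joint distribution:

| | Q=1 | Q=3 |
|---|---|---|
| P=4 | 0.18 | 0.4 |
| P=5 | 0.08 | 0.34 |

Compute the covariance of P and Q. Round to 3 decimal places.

E[P] = 4.42,  E[Q] = 2.48
E[PQ] = 11.02
cov(P,Q) = E[PQ] − E[P]E[Q] = 11.02 − (4.42)(2.48) = 0.0584

0.058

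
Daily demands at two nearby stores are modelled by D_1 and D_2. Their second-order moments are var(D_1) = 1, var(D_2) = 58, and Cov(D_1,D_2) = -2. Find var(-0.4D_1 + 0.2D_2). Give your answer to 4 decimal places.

var(-0.4D_1 + 0.2D_2) = (-0.4)²·var(D_1) + (0.2)²·var(D_2) + 2·(-0.4)·(0.2)·Cov(D_1,D_2)
= 0.16·1 + 0.04·58 + -0.16·-2 = 2.8

2.8000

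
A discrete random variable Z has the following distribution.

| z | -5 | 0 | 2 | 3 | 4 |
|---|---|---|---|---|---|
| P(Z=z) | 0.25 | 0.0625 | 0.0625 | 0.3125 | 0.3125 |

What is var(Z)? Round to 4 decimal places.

E[Z] = (-5)(0.25) + (0)(0.0625) + (2)(0.0625) + (3)(0.3125) + (4)(0.3125) = 1.0625
E[Z²] = (-5)²(0.25) + (0)²(0.0625) + (2)²(0.0625) + (3)²(0.3125) + (4)²(0.3125) = 14.3125
var(Z) = E[Z²] − (E[Z])² = 14.3125 − (1.0625)² = 13.18359375

13.1836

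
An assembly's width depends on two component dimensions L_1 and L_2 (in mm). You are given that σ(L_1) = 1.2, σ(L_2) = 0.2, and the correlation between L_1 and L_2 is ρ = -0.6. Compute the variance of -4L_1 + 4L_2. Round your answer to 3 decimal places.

28.288

Var(L_1) = (1.2)² = 1.44;  Var(L_2) = (0.2)² = 0.04
Cov(L_1,L_2) = ρ·σ(L_1)·σ(L_2) = -0.6·1.2·0.2 = -0.144
Var(-4L_1 + 4L_2) = (-4)²·Var(L_1) + (4)²·Var(L_2) + 2·(-4)·(4)·Cov(L_1,L_2)
= 16·1.44 + 16·0.04 + -32·-0.144 = 28.288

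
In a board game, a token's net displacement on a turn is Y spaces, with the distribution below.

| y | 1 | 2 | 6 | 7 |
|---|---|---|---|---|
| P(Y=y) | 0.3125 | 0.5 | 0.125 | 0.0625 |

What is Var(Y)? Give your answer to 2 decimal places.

E[Y] = (1)(0.3125) + (2)(0.5) + (6)(0.125) + (7)(0.0625) = 2.5
E[Y²] = (1)²(0.3125) + (2)²(0.5) + (6)²(0.125) + (7)²(0.0625) = 9.875
Var(Y) = E[Y²] − (E[Y])² = 9.875 − (2.5)² = 3.625

3.63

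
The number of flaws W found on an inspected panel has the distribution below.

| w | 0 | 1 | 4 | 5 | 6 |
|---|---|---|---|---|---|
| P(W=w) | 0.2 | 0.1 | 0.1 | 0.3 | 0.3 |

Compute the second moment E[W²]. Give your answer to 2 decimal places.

20.00

E[W²] = (0)²(0.2) + (1)²(0.1) + (4)²(0.1) + (5)²(0.3) + (6)²(0.3) = 20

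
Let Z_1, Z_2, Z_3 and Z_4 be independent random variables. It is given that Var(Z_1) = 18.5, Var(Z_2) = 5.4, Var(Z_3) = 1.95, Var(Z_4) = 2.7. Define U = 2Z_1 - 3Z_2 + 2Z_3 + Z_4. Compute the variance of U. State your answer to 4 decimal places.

133.1000

By independence, Var(U) = (2)²Var(Z_1) + (-3)²Var(Z_2) + (2)²Var(Z_3) + (1)²Var(Z_4)
= (2)²·18.5 + (-3)²·5.4 + (2)²·1.95 + (1)²·2.7 = 133.1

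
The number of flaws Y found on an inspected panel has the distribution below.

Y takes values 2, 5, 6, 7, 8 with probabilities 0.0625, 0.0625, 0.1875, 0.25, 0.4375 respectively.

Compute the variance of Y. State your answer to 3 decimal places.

2.402

E[Y] = (2)(0.0625) + (5)(0.0625) + (6)(0.1875) + (7)(0.25) + (8)(0.4375) = 6.8125
E[Y²] = (2)²(0.0625) + (5)²(0.0625) + (6)²(0.1875) + (7)²(0.25) + (8)²(0.4375) = 48.8125
Var(Y) = E[Y²] − (E[Y])² = 48.8125 − (6.8125)² = 2.40234375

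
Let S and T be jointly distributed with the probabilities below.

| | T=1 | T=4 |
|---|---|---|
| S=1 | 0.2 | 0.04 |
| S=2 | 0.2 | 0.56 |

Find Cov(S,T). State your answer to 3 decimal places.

0.312

E[S] = 1.76,  E[T] = 2.8
E[ST] = 5.24
Cov(S,T) = E[ST] − E[S]E[T] = 5.24 − (1.76)(2.8) = 0.312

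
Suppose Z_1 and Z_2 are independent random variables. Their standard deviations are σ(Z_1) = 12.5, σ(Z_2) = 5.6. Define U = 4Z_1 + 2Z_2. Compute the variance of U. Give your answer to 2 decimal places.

Var(Z_1) = 156.25, Var(Z_2) = 31.36
By independence, Var(U) = (4)²Var(Z_1) + (2)²Var(Z_2)
= (4)²·156.25 + (2)²·31.36 = 2625.44

2625.44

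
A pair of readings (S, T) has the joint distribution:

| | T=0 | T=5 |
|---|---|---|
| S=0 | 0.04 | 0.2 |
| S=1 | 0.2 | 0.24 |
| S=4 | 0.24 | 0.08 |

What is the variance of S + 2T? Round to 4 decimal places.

E[S] = 1.72,  E[T] = 2.6,  E[ST] = 2.8
Var(S) = 5.56 − (1.72)² = 2.6016;  Var(T) = 13 − (2.6)² = 6.24
Cov(S,T) = 2.8 − (1.72)(2.6) = -1.672
Var(S + 2T) = (1)²·2.6016 + (2)²·6.24 + 2·(1)·(2)·-1.672 = 20.8736

20.8736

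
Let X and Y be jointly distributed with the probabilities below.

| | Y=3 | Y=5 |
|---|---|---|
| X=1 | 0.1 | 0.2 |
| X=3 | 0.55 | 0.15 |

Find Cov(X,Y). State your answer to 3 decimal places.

E[X] = 2.4,  E[Y] = 3.7
E[XY] = 8.5
Cov(X,Y) = E[XY] − E[X]E[Y] = 8.5 − (2.4)(3.7) = -0.38

-0.380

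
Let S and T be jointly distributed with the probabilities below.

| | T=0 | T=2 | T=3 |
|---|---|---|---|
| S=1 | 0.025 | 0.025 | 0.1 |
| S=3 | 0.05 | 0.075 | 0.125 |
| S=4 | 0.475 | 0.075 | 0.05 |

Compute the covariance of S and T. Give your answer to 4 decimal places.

E[S] = 3.3,  E[T] = 1.175
E[ST] = 3.125
cov(S,T) = E[ST] − E[S]E[T] = 3.125 − (3.3)(1.175) = -0.7525

-0.7525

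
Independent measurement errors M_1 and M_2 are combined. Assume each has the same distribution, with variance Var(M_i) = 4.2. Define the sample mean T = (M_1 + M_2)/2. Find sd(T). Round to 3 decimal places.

By independence, Var(T) = (0.5)²Var(M_1) + (0.5)²Var(M_2)
= (0.5)²·4.2 + (0.5)²·4.2 = 2.1
sd(T) = √2.1 ≈ 1.449

1.449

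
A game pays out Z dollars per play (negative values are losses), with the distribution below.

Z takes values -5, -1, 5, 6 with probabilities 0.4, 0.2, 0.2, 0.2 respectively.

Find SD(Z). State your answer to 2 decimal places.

E[Z] = (-5)(0.4) + (-1)(0.2) + (5)(0.2) + (6)(0.2) = 0
E[Z²] = (-5)²(0.4) + (-1)²(0.2) + (5)²(0.2) + (6)²(0.2) = 22.4
V(Z) = E[Z²] − (E[Z])² = 22.4 − (0)² = 22.4
SD(Z) = √22.4 ≈ 4.73

4.73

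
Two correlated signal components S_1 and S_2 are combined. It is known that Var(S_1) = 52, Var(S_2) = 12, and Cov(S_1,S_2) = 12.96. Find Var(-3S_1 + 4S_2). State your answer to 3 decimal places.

Var(-3S_1 + 4S_2) = (-3)²·Var(S_1) + (4)²·Var(S_2) + 2·(-3)·(4)·Cov(S_1,S_2)
= 9·52 + 16·12 + -24·12.96 = 348.96

348.960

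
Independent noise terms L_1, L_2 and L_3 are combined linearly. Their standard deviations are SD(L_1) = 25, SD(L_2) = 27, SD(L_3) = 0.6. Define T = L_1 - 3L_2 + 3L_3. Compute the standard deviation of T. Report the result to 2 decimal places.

Var(L_1) = 625, Var(L_2) = 729, Var(L_3) = 0.36
By independence, Var(T) = (1)²Var(L_1) + (-3)²Var(L_2) + (3)²Var(L_3)
= (1)²·625 + (-3)²·729 + (3)²·0.36 = 7189.24
SD(T) = √7189.24 ≈ 84.79

84.79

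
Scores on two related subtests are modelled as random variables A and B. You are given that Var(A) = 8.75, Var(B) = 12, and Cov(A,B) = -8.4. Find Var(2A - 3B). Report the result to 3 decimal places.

Var(2A - 3B) = (2)²·Var(A) + (-3)²·Var(B) + 2·(2)·(-3)·Cov(A,B)
= 4·8.75 + 9·12 + -12·-8.4 = 243.8

243.800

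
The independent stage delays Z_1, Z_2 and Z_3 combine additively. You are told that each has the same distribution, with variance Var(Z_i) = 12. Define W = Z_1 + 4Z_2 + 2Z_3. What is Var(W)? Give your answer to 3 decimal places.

By independence, Var(W) = (1)²Var(Z_1) + (4)²Var(Z_2) + (2)²Var(Z_3)
= (1)²·12 + (4)²·12 + (2)²·12 = 252

252.000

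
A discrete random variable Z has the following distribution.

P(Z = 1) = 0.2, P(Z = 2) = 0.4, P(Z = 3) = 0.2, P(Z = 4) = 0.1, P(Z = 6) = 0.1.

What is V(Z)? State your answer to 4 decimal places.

2.0400

E[Z] = (1)(0.2) + (2)(0.4) + (3)(0.2) + (4)(0.1) + (6)(0.1) = 2.6
E[Z²] = (1)²(0.2) + (2)²(0.4) + (3)²(0.2) + (4)²(0.1) + (6)²(0.1) = 8.8
V(Z) = E[Z²] − (E[Z])² = 8.8 − (2.6)² = 2.04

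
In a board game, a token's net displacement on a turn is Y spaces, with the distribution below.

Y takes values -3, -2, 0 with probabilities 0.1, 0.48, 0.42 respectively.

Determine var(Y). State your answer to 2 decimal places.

1.23

E[Y] = (-3)(0.1) + (-2)(0.48) + (0)(0.42) = -1.26
E[Y²] = (-3)²(0.1) + (-2)²(0.48) + (0)²(0.42) = 2.82
var(Y) = E[Y²] − (E[Y])² = 2.82 − (-1.26)² = 1.2324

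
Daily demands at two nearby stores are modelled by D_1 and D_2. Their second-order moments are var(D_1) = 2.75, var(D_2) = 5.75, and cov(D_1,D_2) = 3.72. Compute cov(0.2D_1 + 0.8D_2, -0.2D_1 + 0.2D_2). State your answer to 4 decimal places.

cov(0.2D_1 + 0.8D_2, -0.2D_1 + 0.2D_2) = (0.2)(-0.2)var(D_1) + (0.8)(0.2)var(D_2) + [(0.2)(0.2) + (0.8)(-0.2)]cov(D_1,D_2)
= -0.04·2.75 + 0.16·5.75 + -0.12·3.72 = 0.3636

0.3636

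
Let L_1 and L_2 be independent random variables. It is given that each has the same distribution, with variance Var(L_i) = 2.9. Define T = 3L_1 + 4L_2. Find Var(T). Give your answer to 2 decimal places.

72.50

By independence, Var(T) = (3)²Var(L_1) + (4)²Var(L_2)
= (3)²·2.9 + (4)²·2.9 = 72.5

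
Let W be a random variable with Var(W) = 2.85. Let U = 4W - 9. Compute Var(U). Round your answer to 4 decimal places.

45.6000

Var(4W - 9) = (4)²·Var(W) = 16·2.85 = 45.6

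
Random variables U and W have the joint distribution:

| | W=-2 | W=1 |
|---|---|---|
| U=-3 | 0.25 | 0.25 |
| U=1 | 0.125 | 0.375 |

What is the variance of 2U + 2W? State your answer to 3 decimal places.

E[U] = -1,  E[W] = -0.125,  E[UW] = 0.875
Var(U) = 5 − (-1)² = 4;  Var(W) = 2.125 − (-0.125)² = 2.109375
Cov(U,W) = 0.875 − (-1)(-0.125) = 0.75
Var(2U + 2W) = (2)²·4 + (2)²·2.109375 + 2·(2)·(2)·0.75 = 30.4375

30.438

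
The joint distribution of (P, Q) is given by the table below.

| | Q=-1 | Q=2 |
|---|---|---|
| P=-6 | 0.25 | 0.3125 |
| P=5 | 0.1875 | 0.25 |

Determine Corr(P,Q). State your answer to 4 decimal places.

E[P] = -1.1875,  E[Q] = 0.6875
E[PQ] = -0.6875
Cov(P,Q) = E[PQ] − E[P]E[Q] = -0.6875 − (-1.1875)(0.6875) = 0.12890625
V(P) = 29.77734375,  V(Q) = 2.21484375
ρ = 0.12890625 / √(29.77734375·2.21484375) ≈ 0.0159

0.0159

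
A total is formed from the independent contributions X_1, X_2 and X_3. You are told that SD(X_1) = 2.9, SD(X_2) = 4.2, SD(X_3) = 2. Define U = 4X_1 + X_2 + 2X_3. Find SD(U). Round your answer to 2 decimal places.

V(X_1) = 8.41, V(X_2) = 17.64, V(X_3) = 4
By independence, V(U) = (4)²V(X_1) + (1)²V(X_2) + (2)²V(X_3)
= (4)²·8.41 + (1)²·17.64 + (2)²·4 = 168.2
SD(U) = √168.2 ≈ 12.97

12.97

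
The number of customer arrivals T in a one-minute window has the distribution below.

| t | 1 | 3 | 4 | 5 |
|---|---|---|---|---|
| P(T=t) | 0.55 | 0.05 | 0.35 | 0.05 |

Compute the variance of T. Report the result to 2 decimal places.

2.33

E[T] = (1)(0.55) + (3)(0.05) + (4)(0.35) + (5)(0.05) = 2.35
E[T²] = (1)²(0.55) + (3)²(0.05) + (4)²(0.35) + (5)²(0.05) = 7.85
Var(T) = E[T²] − (E[T])² = 7.85 − (2.35)² = 2.3275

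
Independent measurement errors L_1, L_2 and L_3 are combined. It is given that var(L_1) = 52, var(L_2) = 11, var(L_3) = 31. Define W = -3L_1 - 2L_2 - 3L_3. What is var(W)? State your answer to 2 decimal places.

By independence, var(W) = (-3)²var(L_1) + (-2)²var(L_2) + (-3)²var(L_3)
= (-3)²·52 + (-2)²·11 + (-3)²·31 = 791

791.00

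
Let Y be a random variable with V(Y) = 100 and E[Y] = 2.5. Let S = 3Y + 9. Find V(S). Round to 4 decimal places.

900.0000

V(3Y + 9) = (3)²·V(Y) = 9·100 = 900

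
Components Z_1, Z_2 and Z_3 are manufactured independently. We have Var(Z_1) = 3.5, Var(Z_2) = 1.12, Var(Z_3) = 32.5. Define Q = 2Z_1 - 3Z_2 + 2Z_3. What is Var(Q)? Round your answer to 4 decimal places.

By independence, Var(Q) = (2)²Var(Z_1) + (-3)²Var(Z_2) + (2)²Var(Z_3)
= (2)²·3.5 + (-3)²·1.12 + (2)²·32.5 = 154.08

154.0800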